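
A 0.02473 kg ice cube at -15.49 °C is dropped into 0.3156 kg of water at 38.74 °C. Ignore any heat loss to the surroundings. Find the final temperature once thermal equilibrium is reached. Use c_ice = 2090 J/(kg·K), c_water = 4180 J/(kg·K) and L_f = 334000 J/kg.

Let T be the final temperature. ΣQ_i = 0:
warm ice to 0 °C: 0.02473×2090×(0 − (-15.49)) = 800.61
  latent heat to melt: 0.02473×334000 = 8259.8
  warm the meltwater: 103.37 T
  water: 1319.2(T − 38.74)
1422.6 T = 51106 − 9060.4 = 42046
T ≈ 29.56 °C — above 0 °C, consistent with complete melting.

T_f ≈ 29.6 °C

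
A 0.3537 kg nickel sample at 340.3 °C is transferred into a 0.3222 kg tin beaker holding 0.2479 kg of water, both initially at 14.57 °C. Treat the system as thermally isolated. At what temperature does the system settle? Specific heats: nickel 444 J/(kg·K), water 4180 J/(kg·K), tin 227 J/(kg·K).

T_f ≈ 55.0 °C

Let T be the final temperature. ΣQ_i = 0:
0.3537×444×(T − 340.3) + 0.2479×4180×(T − 14.57) + 0.3222×227×(T − 14.57) = 0
1266.4 T = 69605
T = 69605 / 1266.4 = 55 °C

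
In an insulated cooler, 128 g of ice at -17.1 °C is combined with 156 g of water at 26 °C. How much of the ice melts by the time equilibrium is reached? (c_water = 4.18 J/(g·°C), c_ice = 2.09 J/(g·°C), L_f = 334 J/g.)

m_melted ≈ 37.1 g

Cooling the water to 0 °C releases 156·4.18·26 = 16954 J.
Of that, 128·2.09·17.1 = 4574.6 J goes to bring the ice to 0 °C, leaving 12379 J.
Fully melting the ice requires m_ice L_f = 128·334 = 42752 J.
That's not enough to melt it all — equilibrium is at 0 °C with ice remaining.
m_melt = 12379 / L_f = 37.06 g.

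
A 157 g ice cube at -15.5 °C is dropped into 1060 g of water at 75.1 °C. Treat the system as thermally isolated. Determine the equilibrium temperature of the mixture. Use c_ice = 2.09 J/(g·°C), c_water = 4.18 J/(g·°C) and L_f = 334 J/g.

T_f ≈ 54.1 °C

Let T be the final temperature. ΣQ_i = 0:
warm ice to 0 °C: 157×2.09×(0 − (-15.5)) = 5086
  melt ice: 157×334 = 52438
  warm the meltwater: 656.26 T
  water cools: 1060×4.18×(T − 75.1) = 4430.8(T − 75.1)
5087.1 T = 332753 − 57524 = 275229
T ≈ 54.10 °C. Since T > 0 °C, the all-ice-melts assumption holds.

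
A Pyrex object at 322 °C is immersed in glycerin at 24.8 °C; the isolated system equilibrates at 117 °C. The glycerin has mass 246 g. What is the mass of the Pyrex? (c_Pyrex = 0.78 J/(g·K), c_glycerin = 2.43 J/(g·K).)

Heat lost by the Pyrex = heat gained by the glycerin:
m×0.78×(322 − 117) = 246×2.43×(117 − 24.8)
159.9 m = 55115  ⇒  m ≈ 344.7 g

m ≈ 345 g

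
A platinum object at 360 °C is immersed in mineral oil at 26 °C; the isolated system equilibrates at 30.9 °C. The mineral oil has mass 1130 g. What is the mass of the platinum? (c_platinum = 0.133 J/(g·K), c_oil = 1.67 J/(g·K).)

m ≈ 211 g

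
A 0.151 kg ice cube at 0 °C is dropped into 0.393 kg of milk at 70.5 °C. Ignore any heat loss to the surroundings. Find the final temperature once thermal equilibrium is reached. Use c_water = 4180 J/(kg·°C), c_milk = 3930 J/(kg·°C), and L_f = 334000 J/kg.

Net heat exchanged in the isolated system is zero:
melt ice: 0.151×334000 = 50434
  meltwater 0→T: 0.151×4180×T = 631.18 T
  milk: 1544.5(T − 70.5)
2175.7 T = 108887 − 50434 = 58453
T ≈ 26.87 °C (positive, so assuming full melt was valid).

T_f ≈ 26.9 °C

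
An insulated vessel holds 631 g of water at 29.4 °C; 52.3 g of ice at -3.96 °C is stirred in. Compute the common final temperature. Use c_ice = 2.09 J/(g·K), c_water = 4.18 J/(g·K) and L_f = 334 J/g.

T_f ≈ 20.9 °C

Setting the total heat transfer to zero:
warm ice to 0 °C: 52.3·2.09·(0 − (-3.96)) = 432.86; latent heat to melt: 52.3·334 = 17468; meltwater 0→T: 52.3·4.18·T = 218.61 T; water cools: 631·4.18·(T − 29.4) = 2637.6(T − 29.4)
2856.2 T = 77545 − 17901 = 59644
T ≈ 20.88 °C — above 0 °C, consistent with complete melting.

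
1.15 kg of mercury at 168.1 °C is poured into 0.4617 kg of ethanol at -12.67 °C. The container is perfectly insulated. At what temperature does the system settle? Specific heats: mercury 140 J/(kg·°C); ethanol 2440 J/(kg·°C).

Heat lost by the mercury equals heat gained by the ethanol:
1.15·140·(168.1 − T) = 0.4617·2440·(T − (-12.67))
161(168.1 − T) = 1126.5(T − (-12.67))
1287.5 T = 12791  ⇒  T ≈ 9.93 °C

T_f ≈ 9.9 °C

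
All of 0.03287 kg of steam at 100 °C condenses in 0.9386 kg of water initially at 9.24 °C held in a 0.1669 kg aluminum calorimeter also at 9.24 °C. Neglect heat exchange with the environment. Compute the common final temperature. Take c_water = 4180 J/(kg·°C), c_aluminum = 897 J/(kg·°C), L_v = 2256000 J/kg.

T_f ≈ 29.8 °C

Conservation of energy gives ΣQ = 0:
latent heat released on condensation: 0.03287·2256000 = 74155
  condensate cools 100→T: 0.03287·4180·(T − 100) = 137.4(T − 100)
  water warms: 0.9386·4180·(T − 9.24) = 3923.3(T − 9.24)
  aluminum cup: 0.1669·897·(T − 9.24) = 149.71(T − 9.24)
4210.5 T = 74155 + 13740 + 37635 = 125529
T ≈ 29.81 °C, under the boiling point, so the assumption holds.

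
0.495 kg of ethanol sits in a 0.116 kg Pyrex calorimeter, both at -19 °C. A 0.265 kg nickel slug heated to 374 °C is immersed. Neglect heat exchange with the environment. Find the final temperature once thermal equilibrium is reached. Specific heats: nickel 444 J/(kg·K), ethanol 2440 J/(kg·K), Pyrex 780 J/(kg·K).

T_f ≈ 13.7 °C

Heat gained plus heat lost sum to zero:
0.265*444*(T − 374) + 0.495*2440*(T − (-19)) + 0.116*780*(T − (-19)) = 0
1415.9 T = 19338
T = 19338 / 1415.9 = 13.7 °C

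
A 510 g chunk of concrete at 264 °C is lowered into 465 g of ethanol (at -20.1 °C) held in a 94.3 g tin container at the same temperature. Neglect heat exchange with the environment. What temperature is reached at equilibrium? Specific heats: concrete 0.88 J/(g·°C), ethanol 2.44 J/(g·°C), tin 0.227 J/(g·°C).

T_f ≈ 59.4 °C

Energy conservation, ΣQ = 0:
510×0.88×(T − 264) + 465×2.44×(T − (-20.1)) + 94.3×0.227×(T − (-20.1)) = 0
448.8(T − 264) + 1134.6(T − (-20.1)) + 21.41(T − (-20.1)) = 0
(448.8 + 1134.6 + 21.41) T = 448.8×264 + 1134.6×(-20.1) + 21.41×(-20.1)
T = 95247/1604.8 ≈ 59.35 °C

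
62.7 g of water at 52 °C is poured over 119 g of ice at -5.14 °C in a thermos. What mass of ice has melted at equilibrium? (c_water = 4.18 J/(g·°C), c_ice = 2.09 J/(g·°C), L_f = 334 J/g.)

Water can give up m c ΔT = 62.7·4.18·52 = 13628 J before reaching 0 °C.
Of that, 119·2.09·5.14 = 1278.4 J goes to bring the ice to 0 °C, leaving 12350 J.
Melting all 119 g of ice would need 119·334 = 39746 J.
12350 J < 39746 J, so only part of the ice melts and the system sits at 0 °C.
m_melted·334 = 12350  ⇒  m_melted ≈ 36.98 g.

m_melted ≈ 37 g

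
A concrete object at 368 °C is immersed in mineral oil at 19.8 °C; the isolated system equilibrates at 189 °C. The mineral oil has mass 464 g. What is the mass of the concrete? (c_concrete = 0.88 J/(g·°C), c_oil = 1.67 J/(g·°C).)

Heat lost by the concrete = heat gained by the oil:
m·0.88·(368 − 189) = 464·1.67·(189 − 19.8)
157.52 m = 131110  ⇒  m ≈ 832.3 g

m ≈ 832 g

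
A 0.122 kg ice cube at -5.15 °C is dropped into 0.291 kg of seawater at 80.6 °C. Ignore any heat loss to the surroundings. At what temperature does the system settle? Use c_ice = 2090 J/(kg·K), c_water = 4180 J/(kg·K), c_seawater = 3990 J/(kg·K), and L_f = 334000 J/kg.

T_f ≈ 30.8 °C

Energy balance with sensible and latent terms:
ice -5.15→0 °C: 0.122×2090×5.15 = 1313.1
  latent heat to melt: 0.122×334000 = 40748
  warm the meltwater: 509.96 T
  seawater: 1161.1(T − 80.6)
1671 T = 93584 − 42061 = 51523
T ≈ 30.83 °C — above 0 °C, consistent with complete melting.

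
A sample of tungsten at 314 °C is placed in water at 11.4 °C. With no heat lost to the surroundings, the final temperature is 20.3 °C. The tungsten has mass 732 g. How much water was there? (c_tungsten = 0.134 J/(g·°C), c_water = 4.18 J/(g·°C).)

m ≈ 774 g

Energy conservation, ΣQ = 0:
732×0.134×(20.3 − 314) + m×4.18×(20.3 − 11.4) = 0
37.2 m = 28808
m = 28808/37.2 ≈ 774.4 g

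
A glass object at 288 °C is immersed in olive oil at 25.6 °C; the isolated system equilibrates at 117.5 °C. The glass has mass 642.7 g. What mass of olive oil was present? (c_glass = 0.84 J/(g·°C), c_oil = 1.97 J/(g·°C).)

Heat lost by the glass = heat gained by the oil:
642.7·0.84·(288 − 117.5) = m·1.97·(117.5 − 25.6)
181.04 m = 92047  ⇒  m ≈ 508.4 g

m ≈ 508 g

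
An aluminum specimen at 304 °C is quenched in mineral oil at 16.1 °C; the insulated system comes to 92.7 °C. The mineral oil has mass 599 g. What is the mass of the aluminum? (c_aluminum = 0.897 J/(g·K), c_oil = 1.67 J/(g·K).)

m ≈ 404 g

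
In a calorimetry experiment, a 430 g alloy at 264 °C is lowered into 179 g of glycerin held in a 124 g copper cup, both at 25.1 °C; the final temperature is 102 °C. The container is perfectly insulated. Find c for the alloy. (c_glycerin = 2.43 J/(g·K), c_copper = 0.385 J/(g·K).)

c ≈ 0.533 J/(g·K)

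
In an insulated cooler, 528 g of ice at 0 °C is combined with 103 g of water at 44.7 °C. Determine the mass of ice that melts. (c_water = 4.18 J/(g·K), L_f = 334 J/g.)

Heat available from the water dropping to 0 °C: 103×4.18×44.7 = 19245 J.
Melting all 528 g of ice would need 528×334 = 176352 J.
Since 19245 < 176352 J, not all the ice melts; equilibrium is at 0 °C.
m_melt = 19245 / L_f = 57.62 g.

m_melted ≈ 57.6 g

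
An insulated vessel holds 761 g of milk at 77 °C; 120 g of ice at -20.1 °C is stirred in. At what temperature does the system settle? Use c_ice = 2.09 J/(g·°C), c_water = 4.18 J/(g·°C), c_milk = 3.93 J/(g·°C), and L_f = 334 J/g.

T_f ≈ 53.0 °C

Heat gained plus heat lost sum to zero:
warm ice to 0 °C: 120×2.09×(0 − (-20.1)) = 5041.1
  fusion: m_ice L_f = 120×334 = 40080
  warm the meltwater: 501.6 T
  milk: 2990.7(T − 77)
3492.3 T = 230286 − 45121 = 185165
T ≈ 53.02 °C (positive, so assuming full melt was valid).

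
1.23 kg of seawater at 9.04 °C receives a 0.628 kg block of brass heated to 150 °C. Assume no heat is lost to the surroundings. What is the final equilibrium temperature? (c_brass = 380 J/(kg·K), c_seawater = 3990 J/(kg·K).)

T_f ≈ 15.6 °C

Let T be the final temperature. ΣQ_i = 0:
0.628×380×(T − 150) + 1.23×3990×(T − 9.04) = 0
5146.3 T = 80162
T ≈ 15.58 °C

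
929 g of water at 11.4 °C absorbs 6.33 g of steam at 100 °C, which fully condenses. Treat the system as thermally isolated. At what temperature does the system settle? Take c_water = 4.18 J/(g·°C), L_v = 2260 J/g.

Energy balance with sensible and latent terms:
latent heat released on condensation: 6.33×2260 = 14306; condensed water 100 °C→T: 26.46(T − 100); water warms: 929×4.18×(T − 11.4) = 3883.2(T − 11.4)
3909.7 T = 14306 + 2645.9 + 44269 = 61220
T ≈ 15.66 °C (< 100 °C, so full condensation is consistent).

T_f ≈ 15.7 °C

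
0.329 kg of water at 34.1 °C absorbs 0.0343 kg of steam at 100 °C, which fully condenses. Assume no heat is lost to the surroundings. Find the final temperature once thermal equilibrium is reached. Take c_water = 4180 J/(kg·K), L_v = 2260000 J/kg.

T_f ≈ 91.4 °C

Net heat exchanged in the isolated system is zero:
latent heat released on condensation: 0.0343×2260000 = 77518; condensed water 100 °C→T: 143.37(T − 100); original water: 1375.2(T − 34.1)
1518.6 T = 77518 + 14337 + 46895 = 138750
T ≈ 91.37 °C — below 100 °C, confirming all the steam condensed.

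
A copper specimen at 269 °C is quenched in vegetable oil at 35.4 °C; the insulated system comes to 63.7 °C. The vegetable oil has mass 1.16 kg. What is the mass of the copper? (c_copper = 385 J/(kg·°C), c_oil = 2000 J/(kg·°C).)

Heat lost by the copper = heat gained by the oil:
m×385×(269 − 63.7) = 1.16×2000×(63.7 − 35.4)
79040 m = 65656  ⇒  m ≈ 0.8307 kg

m ≈ 0.831 kg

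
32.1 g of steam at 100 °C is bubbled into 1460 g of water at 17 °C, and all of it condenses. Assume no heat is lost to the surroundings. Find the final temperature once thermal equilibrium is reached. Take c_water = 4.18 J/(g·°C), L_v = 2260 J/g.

T_f ≈ 30.4 °C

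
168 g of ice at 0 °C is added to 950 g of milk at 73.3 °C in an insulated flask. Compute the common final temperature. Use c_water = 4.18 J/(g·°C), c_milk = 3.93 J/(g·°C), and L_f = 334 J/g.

Net heat exchanged in the isolated system is zero:
melt ice: 168·334 = 56112
  warm the meltwater: 702.24 T
  milk cools: 950·3.93·(T − 73.3) = 3733.5(T − 73.3)
4435.7 T = 273666 − 56112 = 217554
T ≈ 49.05 °C. Since T > 0 °C, the all-ice-melts assumption holds.

T_f ≈ 49.0 °C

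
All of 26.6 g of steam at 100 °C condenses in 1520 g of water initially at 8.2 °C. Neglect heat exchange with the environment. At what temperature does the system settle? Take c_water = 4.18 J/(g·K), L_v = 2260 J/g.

T_f ≈ 19.1 °C

Energy conservation, ΣQ = 0:
latent heat released on condensation: 26.6·2260 = 60116
  condensate cools 100→T: 26.6·4.18·(T − 100) = 111.19(T − 100)
  water warms: 1520·4.18·(T − 8.2) = 6353.6(T − 8.2)
6464.8 T = 60116 + 11119 + 52100 = 123334
T ≈ 19.08 °C, under the boiling point, so the assumption holds.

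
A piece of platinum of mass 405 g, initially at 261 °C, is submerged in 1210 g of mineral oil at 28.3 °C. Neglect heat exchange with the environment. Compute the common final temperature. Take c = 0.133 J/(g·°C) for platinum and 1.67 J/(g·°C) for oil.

Heat gained plus heat lost sum to zero:
405×0.133×(T − 261) + 1210×1.67×(T − 28.3) = 0
53.87(T − 261) + 2020.7(T − 28.3) = 0
2074.6 T = 71245
T = 71245/2074.6 ≈ 34.34 °C

T_f ≈ 34.3 °C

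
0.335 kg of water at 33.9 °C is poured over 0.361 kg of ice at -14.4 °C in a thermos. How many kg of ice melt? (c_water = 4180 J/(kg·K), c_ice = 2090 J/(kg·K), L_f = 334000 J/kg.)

m_melted ≈ 0.11 kg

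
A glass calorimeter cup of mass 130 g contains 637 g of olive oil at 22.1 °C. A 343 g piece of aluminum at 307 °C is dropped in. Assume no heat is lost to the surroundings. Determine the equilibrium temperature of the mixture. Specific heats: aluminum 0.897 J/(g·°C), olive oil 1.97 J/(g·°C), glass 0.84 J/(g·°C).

T_f ≈ 74.5 °C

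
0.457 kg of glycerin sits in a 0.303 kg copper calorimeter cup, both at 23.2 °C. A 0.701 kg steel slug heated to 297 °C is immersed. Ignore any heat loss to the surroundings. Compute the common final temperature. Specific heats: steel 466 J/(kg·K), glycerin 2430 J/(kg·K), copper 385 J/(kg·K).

T_f ≈ 80.8 °C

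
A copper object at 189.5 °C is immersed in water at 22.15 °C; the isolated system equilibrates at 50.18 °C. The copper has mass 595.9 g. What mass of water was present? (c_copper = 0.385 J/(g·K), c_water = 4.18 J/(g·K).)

Heat lost by the copper = heat gained by the water:
595.9×0.385×(189.5 − 50.18) = m×4.18×(50.18 − 22.15)
117.17 m = 31963  ⇒  m ≈ 272.8 g

m ≈ 273 g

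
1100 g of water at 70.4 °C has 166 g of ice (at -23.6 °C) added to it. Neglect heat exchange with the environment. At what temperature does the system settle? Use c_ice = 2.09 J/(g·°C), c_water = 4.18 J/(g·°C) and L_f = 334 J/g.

T_f ≈ 49.1 °C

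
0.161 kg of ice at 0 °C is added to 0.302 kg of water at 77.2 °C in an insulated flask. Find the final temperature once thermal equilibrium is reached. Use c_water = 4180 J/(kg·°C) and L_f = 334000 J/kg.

T_f ≈ 22.6 °C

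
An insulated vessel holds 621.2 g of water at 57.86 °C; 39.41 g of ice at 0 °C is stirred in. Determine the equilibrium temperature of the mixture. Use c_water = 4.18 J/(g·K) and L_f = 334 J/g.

T_f ≈ 49.6 °C

Heat gained plus heat lost sum to zero:
fusion: m_ice L_f = 39.41×334 = 13163
  warm the meltwater: 164.73 T
  water: 2596.6(T − 57.86)
2761.3 T = 150240 − 13163 = 137077
T ≈ 49.64 °C. Since T > 0 °C, the all-ice-melts assumption holds.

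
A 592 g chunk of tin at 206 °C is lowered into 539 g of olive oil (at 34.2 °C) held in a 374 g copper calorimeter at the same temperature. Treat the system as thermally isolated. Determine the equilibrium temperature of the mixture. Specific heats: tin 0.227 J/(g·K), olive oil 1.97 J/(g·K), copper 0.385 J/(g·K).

T_f ≈ 51.4 °C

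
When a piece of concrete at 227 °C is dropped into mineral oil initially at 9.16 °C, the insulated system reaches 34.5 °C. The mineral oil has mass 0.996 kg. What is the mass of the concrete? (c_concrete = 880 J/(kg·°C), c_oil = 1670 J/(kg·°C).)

m ≈ 0.249 kg

Heat gained plus heat lost sum to zero:
m×880×(34.5 − 227) + 0.996×1670×(34.5 − 9.16) = 0
-169400 m = -42149
m = -42149/-169400 ≈ 0.2488 kg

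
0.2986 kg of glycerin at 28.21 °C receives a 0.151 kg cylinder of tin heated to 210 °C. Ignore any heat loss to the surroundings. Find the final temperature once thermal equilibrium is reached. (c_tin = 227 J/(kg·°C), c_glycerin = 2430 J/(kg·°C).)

Setting the total heat transfer to zero:
0.151×227×(T − 210) + 0.2986×2430×(T − 28.21) = 0
(34.28 + 725.6) T = 34.28×210 + 725.6×28.21
T ≈ 36.41 °C

T_f ≈ 36.4 °C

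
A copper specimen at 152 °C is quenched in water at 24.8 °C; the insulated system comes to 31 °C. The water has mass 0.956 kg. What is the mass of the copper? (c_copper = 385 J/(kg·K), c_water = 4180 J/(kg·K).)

m ≈ 0.532 kg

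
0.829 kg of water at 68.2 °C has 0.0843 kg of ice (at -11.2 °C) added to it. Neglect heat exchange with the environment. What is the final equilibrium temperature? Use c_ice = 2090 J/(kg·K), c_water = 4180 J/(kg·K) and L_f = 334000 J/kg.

Energy conservation, ΣQ = 0:
ice -11.2→0 °C: 0.0843×2090×11.2 = 1973.3
  latent heat to melt: 0.0843×334000 = 28156
  meltwater 0→T: 0.0843×4180×T = 352.37 T
  water: 3465.2(T − 68.2)
3817.6 T = 236328 − 30129 = 206199
T ≈ 54.01 °C. Since T > 0 °C, the all-ice-melts assumption holds.

T_f ≈ 54.0 °C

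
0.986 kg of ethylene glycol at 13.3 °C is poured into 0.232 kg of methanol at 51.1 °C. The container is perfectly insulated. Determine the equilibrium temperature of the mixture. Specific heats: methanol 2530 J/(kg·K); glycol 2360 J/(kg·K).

T_f ≈ 20.9 °C

T_f is the heat-capacity-weighted average of the initial temperatures:
T_f = (586.96×51.1 + 2327×13.3) / (586.96 + 2327)
    = 60942 / 2913.9 ≈ 20.91 °C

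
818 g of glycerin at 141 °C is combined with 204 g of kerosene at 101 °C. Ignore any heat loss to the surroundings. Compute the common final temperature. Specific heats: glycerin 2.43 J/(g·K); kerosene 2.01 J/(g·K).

Setting the total heat transfer to zero:
818×2.43×(T − 141) + 204×2.01×(T − 101) = 0
(1987.7 + 410.04) T = 1987.7×141 + 410.04×101
T = 321685 / 2397.8 = 134 °C

T_f ≈ 134.2 °C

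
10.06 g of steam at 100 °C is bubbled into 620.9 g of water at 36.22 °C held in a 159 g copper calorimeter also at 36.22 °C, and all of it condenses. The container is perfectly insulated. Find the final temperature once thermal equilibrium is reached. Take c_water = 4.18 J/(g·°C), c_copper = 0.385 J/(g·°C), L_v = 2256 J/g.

T_f ≈ 45.6 °C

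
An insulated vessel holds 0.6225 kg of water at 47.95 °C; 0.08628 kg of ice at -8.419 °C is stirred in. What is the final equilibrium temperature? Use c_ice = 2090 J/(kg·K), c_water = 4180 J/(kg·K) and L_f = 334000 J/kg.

T_f ≈ 31.9 °C

Net heat exchanged in the isolated system is zero:
warm ice to 0 °C: 0.08628×2090×(0 − (-8.419)) = 1518.2; fusion: m_ice L_f = 0.08628×334000 = 28818; warm the meltwater: 360.65 T; water: 2602.1(T − 47.95)
2962.7 T = 124768 − 30336 = 94433
T ≈ 31.87 °C — above 0 °C, consistent with complete melting.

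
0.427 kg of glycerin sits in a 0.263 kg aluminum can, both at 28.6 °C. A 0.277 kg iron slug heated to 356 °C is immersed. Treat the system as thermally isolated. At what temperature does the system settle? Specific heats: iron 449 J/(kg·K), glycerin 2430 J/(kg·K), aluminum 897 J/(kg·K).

T_f ≈ 57.7 °C

Let T be the final temperature. ΣQ_i = 0:
0.277·449·(T − 356) + 0.427·2430·(T − 28.6) + 0.263·897·(T − 28.6) = 0
1397.9 T = 80699
T ≈ 57.73 °C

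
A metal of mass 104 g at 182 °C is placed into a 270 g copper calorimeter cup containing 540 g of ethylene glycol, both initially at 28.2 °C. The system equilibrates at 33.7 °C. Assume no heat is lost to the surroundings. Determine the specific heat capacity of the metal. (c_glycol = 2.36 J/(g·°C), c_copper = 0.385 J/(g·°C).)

Heat gained plus heat lost sum to zero:
104×c×(33.7 − 182) + 540×2.36×(33.7 − 28.2) + 270×0.385×(33.7 − 28.2) = 0
-15423 c = -7580.9
c = -7580.9/-15423 ≈ 0.4915 J/(g·°C)

c ≈ 0.492 J/(g·°C)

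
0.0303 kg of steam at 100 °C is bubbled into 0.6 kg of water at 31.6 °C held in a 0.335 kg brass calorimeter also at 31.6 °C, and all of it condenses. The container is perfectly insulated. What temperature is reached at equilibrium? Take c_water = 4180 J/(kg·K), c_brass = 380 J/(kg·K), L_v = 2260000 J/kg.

Energy conservation, ΣQ = 0:
condense steam: −0.0303·2260000 = −68478; condensed water 100 °C→T: 126.65(T − 100); original water: 2508(T − 31.6); brass cup: 0.335·380·(T − 31.6) = 127.3(T − 31.6)
2762 T = 68478 + 12665 + 83275 = 164419
T ≈ 59.53 °C (< 100 °C, so full condensation is consistent).

T_f ≈ 59.5 °C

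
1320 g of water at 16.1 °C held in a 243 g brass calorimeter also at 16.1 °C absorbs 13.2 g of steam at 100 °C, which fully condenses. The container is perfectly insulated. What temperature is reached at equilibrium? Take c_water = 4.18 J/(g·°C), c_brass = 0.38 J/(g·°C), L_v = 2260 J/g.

Taking heat into each body as positive, Σ m c ΔT = 0:
steam→water at 100 °C releases m L_v = 13.2·2260 = 29832
  condensate cools 100→T: 13.2·4.18·(T − 100) = 55.18(T − 100)
  water warms: 1320·4.18·(T − 16.1) = 5517.6(T − 16.1)
  brass cup: 243·0.38·(T − 16.1) = 92.34(T − 16.1)
5665.1 T = 29832 + 5517.6 + 90320 = 125670
T ≈ 22.18 °C (< 100 °C, so full condensation is consistent).

T_f ≈ 22.2 °C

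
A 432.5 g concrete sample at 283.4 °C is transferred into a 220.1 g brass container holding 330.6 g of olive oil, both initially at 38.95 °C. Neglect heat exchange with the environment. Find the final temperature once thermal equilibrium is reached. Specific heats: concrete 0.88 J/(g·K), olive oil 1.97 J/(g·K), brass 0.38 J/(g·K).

Energy conservation, ΣQ = 0:
432.5*0.88*(T − 283.4) + 330.6*1.97*(T − 38.95) + 220.1*0.38*(T − 38.95) = 0
380.6(T − 283.4) + 651.28(T − 38.95) + 83.64(T − 38.95) = 0
(380.6 + 651.28 + 83.64) T = 380.6*283.4 + 651.28*38.95 + 83.64*38.95
T ≈ 122.35 °C

T_f ≈ 122.4 °C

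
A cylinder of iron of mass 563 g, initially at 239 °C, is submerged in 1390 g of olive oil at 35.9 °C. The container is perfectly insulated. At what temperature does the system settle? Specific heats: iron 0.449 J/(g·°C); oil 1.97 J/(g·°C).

T_f = Σ m_i c_i T_i / Σ m_i c_i:
T_f = (252.79·239 + 2738.3·35.9) / (252.79 + 2738.3)
    = 158721 / 2991.1 ≈ 53.06 °C

T_f ≈ 53.1 °C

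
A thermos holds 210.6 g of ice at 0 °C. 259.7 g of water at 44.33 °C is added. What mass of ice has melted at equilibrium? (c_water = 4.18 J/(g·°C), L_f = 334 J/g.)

m_melted ≈ 144 g

Water can give up m c ΔT = 259.7·4.18·44.33 = 48122 J before reaching 0 °C.
Fully melting the ice requires m_ice L_f = 210.6·334 = 70340 J.
That's not enough to melt it all — equilibrium is at 0 °C with ice remaining.
Mass melted = 48122/334 ≈ 144.1 g.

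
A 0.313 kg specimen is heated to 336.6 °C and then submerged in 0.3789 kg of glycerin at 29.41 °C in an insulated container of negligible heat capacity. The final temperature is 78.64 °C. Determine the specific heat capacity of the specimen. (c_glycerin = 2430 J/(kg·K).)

c ≈ 561 J/(kg·K)

Net heat exchanged in the isolated system is zero:
0.313×c×(78.64 − 336.6) + 0.3789×2430×(78.64 − 29.41) = 0
-80.74 c = -45327
c = -45327/-80.74 ≈ 561.4 J/(kg·K)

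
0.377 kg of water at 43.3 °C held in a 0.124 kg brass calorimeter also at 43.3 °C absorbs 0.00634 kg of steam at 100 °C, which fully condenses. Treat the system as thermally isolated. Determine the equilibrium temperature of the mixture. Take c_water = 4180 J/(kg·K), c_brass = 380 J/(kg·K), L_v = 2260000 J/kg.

Energy conservation, ΣQ = 0:
condense steam: −0.00634·2260000 = −14328; condensate cools 100→T: 0.00634·4180·(T − 100) = 26.5(T − 100); water warms: 0.377·4180·(T − 43.3) = 1575.9(T − 43.3); brass cup: 0.124·380·(T − 43.3) = 47.12(T − 43.3)
1649.5 T = 14328 + 2650.1 + 70275 = 87254
T ≈ 52.90 °C, under the boiling point, so the assumption holds.

T_f ≈ 52.9 °C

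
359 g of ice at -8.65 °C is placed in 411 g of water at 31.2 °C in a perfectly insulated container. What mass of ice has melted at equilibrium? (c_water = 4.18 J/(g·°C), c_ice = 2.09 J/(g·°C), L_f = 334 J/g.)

Heat available from the water dropping to 0 °C: 411·4.18·31.2 = 53601 J.
Of that, 359·2.09·8.65 = 6490.2 J goes to bring the ice to 0 °C, leaving 47111 J.
Fully melting the ice requires m_ice L_f = 359·334 = 119906 J.
Since 47111 < 119906 J, not all the ice melts; equilibrium is at 0 °C.
m_melted·334 = 47111  ⇒  m_melted ≈ 141.1 g.

m_melted ≈ 141 g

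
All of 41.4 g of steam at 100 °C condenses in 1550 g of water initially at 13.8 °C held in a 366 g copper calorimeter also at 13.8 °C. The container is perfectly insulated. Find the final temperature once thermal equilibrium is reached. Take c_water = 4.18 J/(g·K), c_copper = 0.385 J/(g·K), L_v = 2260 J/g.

Net heat exchanged in the isolated system is zero:
condense steam: −41.4×2260 = −93564
  condensate cools 100→T: 41.4×4.18×(T − 100) = 173.05(T − 100)
  water warms: 1550×4.18×(T − 13.8) = 6479(T − 13.8)
  copper cup: 366×0.385×(T − 13.8) = 140.91(T − 13.8)
6793 T = 93564 + 17305 + 91355 = 202224
T ≈ 29.77 °C (< 100 °C, so full condensation is consistent).

T_f ≈ 29.8 °C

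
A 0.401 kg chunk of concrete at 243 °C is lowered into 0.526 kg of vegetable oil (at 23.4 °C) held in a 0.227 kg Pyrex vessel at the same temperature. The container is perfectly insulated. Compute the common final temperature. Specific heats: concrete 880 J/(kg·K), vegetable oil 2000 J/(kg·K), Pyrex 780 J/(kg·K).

T_f is the heat-capacity-weighted average of the initial temperatures:
T_f = (352.88*243 + 1052*23.4 + 177.06*23.4) / (352.88 + 1052 + 177.06)
    = 114510 / 1581.9 ≈ 72.39 °C

T_f ≈ 72.4 °C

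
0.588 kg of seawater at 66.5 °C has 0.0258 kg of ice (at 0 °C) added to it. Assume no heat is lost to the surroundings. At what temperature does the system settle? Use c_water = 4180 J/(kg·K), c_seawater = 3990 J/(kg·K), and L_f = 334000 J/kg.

Setting the total heat transfer to zero:
latent heat to melt: 0.0258×334000 = 8617.2; warm the meltwater: 107.84 T; seawater: 2346.1(T − 66.5)
2454 T = 156017 − 8617.2 = 147400
T ≈ 60.07 °C (positive, so assuming full melt was valid).

T_f ≈ 60.1 °C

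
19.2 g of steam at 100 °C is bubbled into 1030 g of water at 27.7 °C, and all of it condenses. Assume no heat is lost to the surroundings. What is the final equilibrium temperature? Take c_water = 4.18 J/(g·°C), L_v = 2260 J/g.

Let T be the final temperature. ΣQ_i = 0:
condense steam: −19.2×2260 = −43392
  condensed water 100 °C→T: 80.26(T − 100)
  water warms: 1030×4.18×(T − 27.7) = 4305.4(T − 27.7)
4385.7 T = 43392 + 8025.6 + 119260 = 170677
T ≈ 38.92 °C (< 100 °C, so full condensation is consistent).

T_f ≈ 38.9 °C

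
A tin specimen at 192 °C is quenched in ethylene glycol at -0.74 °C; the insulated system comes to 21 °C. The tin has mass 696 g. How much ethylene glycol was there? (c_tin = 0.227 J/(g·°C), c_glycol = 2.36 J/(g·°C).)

m ≈ 527 g

Heat lost by the tin = heat gained by the glycol:
696×0.227×(192 − 21) = m×2.36×(21 − (-0.74))
51.31 m = 27017  ⇒  m ≈ 526.6 g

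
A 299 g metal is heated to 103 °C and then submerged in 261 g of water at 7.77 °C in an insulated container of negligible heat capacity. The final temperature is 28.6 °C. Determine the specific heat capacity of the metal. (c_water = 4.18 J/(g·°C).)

Heat lost by the metal = heat gained by the water:
299×c×(103 − 28.6) = 261×4.18×(28.6 − 7.77)
22246 c = 22725  ⇒  c ≈ 1.022 J/(g·°C)

c ≈ 1.02 J/(g·°C)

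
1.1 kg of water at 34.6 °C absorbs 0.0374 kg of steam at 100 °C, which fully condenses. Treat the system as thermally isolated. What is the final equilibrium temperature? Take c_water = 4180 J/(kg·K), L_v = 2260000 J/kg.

T_f ≈ 54.5 °C

Setting the total heat transfer to zero:
steam→water at 100 °C releases m L_v = 0.0374·2260000 = 84524
  condensate cools 100→T: 0.0374·4180·(T − 100) = 156.33(T − 100)
  original water: 4598(T − 34.6)
4754.3 T = 84524 + 15633 + 159091 = 259248
T ≈ 54.53 °C, under the boiling point, so the assumption holds.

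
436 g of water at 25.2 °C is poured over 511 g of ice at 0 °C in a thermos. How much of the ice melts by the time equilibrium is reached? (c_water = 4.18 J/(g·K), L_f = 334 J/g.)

Cooling the water to 0 °C releases 436×4.18×25.2 = 45926 J.
To melt every bit of ice: 511×334 = 170674 J.
Since 45926 < 170674 J, not all the ice melts; equilibrium is at 0 °C.
m_melt = 45926 / L_f = 137.5 g.

m_melted ≈ 138 g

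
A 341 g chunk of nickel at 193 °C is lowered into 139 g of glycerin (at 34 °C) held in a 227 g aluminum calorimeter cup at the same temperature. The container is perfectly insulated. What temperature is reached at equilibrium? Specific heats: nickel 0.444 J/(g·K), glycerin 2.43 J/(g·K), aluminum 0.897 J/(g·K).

T_f ≈ 68.7 °C

Taking heat into each body as positive, Σ m c ΔT = 0:
341·0.444·(T − 193) + 139·2.43·(T − 34) + 227·0.897·(T − 34) = 0
151.4(T − 193) + 337.77(T − 34) + 203.62(T − 34) = 0
692.79 T = 47628
T = 47628 / 692.79 = 68.7 °C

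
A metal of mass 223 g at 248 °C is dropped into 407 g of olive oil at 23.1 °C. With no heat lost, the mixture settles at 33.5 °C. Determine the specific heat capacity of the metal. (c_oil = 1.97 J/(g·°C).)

c ≈ 0.174 J/(g·°C)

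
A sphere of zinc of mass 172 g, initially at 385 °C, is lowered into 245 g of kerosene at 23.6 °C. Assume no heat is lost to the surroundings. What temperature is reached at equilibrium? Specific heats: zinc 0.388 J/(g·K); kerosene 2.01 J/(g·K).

Taking heat into each body as positive, Σ m c ΔT = 0:
172·0.388·(T − 385) + 245·2.01·(T − 23.6) = 0
559.19 T = 37315
T = 37315 / 559.19 = 66.7 °C

T_f ≈ 66.7 °C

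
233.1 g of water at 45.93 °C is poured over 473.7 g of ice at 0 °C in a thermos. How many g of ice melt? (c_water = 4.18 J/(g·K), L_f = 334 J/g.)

m_melted ≈ 134 g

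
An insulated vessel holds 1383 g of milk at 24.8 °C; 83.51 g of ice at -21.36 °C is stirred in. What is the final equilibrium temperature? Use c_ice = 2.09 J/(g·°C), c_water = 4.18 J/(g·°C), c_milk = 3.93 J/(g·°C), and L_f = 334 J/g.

T_f ≈ 17.8 °C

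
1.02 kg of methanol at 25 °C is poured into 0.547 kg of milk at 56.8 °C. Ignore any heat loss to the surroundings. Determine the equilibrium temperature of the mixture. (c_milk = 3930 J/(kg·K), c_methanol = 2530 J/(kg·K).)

T_f ≈ 39.5 °C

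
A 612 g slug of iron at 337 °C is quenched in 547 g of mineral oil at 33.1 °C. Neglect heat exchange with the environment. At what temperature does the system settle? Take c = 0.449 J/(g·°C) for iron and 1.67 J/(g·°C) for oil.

T_f ≈ 103.4 °C

With ΣQ=0 the equilibrium temperature is the m·c-weighted mean:
T_f = (274.79·337 + 913.49·33.1) / (274.79 + 913.49)
    = 122840 / 1188.3 ≈ 103.38 °C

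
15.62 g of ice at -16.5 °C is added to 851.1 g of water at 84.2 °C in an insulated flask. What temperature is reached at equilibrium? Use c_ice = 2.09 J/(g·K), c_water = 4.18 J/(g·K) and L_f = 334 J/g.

T_f ≈ 81.1 °C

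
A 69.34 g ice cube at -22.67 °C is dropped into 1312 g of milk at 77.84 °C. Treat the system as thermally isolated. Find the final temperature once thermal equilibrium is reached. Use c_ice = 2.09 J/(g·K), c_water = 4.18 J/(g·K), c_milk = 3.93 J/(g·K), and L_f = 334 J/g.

T_f ≈ 68.8 °C

Setting the total heat transfer to zero:
ice -22.67→0 °C: 69.34×2.09×22.67 = 3285.4; melt ice: 69.34×334 = 23160; warm the meltwater: 289.84 T; milk cools: 1312×3.93×(T − 77.84) = 5156.2(T − 77.84)
5446 T = 401355 − 26445 = 374911
T ≈ 68.84 °C (positive, so assuming full melt was valid).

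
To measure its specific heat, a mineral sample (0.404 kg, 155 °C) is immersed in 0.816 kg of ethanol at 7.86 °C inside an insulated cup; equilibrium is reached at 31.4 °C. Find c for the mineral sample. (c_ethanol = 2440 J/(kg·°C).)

m_s c (T_s − T_f) = m_ethanol c_ethanol (T_f − T_0):
0.404×c×(155 − 31.4) = 0.816×2440×(31.4 − 7.86)
49.93 c = 46869  ⇒  c ≈ 938.6 J/(kg·°C)

c ≈ 939 J/(kg·°C)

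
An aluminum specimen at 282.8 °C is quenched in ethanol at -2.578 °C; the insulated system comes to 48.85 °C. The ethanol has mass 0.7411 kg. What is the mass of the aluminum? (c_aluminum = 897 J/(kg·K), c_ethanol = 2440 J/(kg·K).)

m ≈ 0.443 kg

Conservation of energy gives ΣQ = 0:
m×897×(48.85 − 282.8) + 0.7411×2440×(48.85 − (-2.578)) = 0
-209853 m = -92996
m = -92996/-209853 ≈ 0.4432 kg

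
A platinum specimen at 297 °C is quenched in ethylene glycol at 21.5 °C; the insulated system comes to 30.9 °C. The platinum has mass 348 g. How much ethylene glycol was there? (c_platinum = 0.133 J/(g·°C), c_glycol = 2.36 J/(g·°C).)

Energy conservation, ΣQ = 0:
348×0.133×(30.9 − 297) + m×2.36×(30.9 − 21.5) = 0
22.18 m = 12316
m = 12316/22.18 ≈ 555.2 g

m ≈ 555 g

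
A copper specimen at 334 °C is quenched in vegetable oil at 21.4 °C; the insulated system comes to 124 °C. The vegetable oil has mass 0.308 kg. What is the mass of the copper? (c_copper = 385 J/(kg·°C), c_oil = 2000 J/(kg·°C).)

Heat lost by the copper = heat gained by the oil:
m·385·(334 − 124) = 0.308·2000·(124 − 21.4)
80850 m = 63202  ⇒  m ≈ 0.7817 kg

m ≈ 0.782 kg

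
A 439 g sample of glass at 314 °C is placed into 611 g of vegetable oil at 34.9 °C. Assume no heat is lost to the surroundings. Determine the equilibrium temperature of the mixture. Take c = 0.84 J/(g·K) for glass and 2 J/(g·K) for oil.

T_f ≈ 99.6 °C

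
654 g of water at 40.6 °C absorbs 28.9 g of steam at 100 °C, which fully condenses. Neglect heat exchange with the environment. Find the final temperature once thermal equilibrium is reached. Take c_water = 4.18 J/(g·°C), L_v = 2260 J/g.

T_f ≈ 66.0 °C

Let T be the final temperature. ΣQ_i = 0:
steam→water at 100 °C releases m L_v = 28.9·2260 = 65314; condensed water 100 °C→T: 120.8(T − 100); water warms: 654·4.18·(T − 40.6) = 2733.7(T − 40.6)
2854.5 T = 65314 + 12080 + 110989 = 188383
T ≈ 65.99 °C — below 100 °C, confirming all the steam condensed.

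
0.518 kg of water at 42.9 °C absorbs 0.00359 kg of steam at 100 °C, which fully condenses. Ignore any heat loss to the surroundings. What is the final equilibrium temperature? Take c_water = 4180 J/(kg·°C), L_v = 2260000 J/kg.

T_f ≈ 47.0 °C

Conservation of energy gives ΣQ = 0:
steam→water at 100 °C releases m L_v = 0.00359×2260000 = 8113.4; condensate cools 100→T: 0.00359×4180×(T − 100) = 15.01(T − 100); original water: 2165.2(T − 42.9)
2180.2 T = 8113.4 + 1500.6 + 92889 = 102503
T ≈ 47.01 °C, under the boiling point, so the assumption holds.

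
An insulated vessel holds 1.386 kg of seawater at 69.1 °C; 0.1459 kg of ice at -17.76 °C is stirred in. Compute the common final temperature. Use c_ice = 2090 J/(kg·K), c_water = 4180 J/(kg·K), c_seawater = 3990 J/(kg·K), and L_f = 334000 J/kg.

T_f ≈ 53.4 °C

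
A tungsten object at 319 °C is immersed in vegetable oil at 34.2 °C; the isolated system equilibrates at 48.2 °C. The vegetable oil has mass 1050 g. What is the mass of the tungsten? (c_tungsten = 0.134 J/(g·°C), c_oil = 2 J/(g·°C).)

m ≈ 810 g

Taking heat into each body as positive, Σ m c ΔT = 0:
m×0.134×(48.2 − 319) + 1050×2×(48.2 − 34.2) = 0
-36.29 m = -29400
m = -29400/-36.29 ≈ 810.2 g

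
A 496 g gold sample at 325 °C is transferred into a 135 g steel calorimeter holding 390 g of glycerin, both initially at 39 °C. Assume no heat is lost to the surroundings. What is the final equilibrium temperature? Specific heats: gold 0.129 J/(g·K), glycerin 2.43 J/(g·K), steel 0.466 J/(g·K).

T_f ≈ 56.0 °C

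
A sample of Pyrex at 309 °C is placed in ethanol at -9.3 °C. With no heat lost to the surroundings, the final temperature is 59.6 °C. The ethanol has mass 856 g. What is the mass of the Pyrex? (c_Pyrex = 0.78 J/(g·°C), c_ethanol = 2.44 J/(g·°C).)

|Q_Pyrex| = |Q_ethanol|:
m×0.78×(309 − 59.6) = 856×2.44×(59.6 − (-9.3))
194.53 m = 143907  ⇒  m ≈ 739.8 g

m ≈ 740 g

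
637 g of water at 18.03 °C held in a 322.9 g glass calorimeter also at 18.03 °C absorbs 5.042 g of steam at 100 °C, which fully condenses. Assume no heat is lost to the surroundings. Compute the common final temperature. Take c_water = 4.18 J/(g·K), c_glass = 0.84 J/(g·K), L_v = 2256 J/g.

Let T be the final temperature. ΣQ_i = 0:
steam→water at 100 °C releases m L_v = 5.042×2256 = 11375; condensate cools 100→T: 5.042×4.18×(T − 100) = 21.08(T − 100); water warms: 637×4.18×(T − 18.03) = 2662.7(T − 18.03); cup: 271.24(T − 18.03)
2955 T = 11375 + 2107.6 + 52898 = 66380
T ≈ 22.46 °C, under the boiling point, so the assumption holds.

T_f ≈ 22.5 °C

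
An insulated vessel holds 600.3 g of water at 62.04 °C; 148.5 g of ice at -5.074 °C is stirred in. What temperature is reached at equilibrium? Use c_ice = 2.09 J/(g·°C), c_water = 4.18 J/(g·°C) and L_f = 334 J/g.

Taking heat into each body as positive, Σ m c ΔT = 0:
ice -5.074→0 °C: 148.5·2.09·5.074 = 1574.8; latent heat to melt: 148.5·334 = 49599; meltwater 0→T: 148.5·4.18·T = 620.73 T; water: 2509.3(T − 62.04)
3130 T = 155674 − 51174 = 104500
T ≈ 33.39 °C — above 0 °C, consistent with complete melting.

T_f ≈ 33.4 °C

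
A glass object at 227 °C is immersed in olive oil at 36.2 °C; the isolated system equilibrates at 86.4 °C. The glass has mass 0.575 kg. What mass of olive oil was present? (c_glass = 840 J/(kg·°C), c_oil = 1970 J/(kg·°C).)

Heat lost by the glass = heat gained by the oil:
0.575·840·(227 − 86.4) = m·1970·(86.4 − 36.2)
98894 m = 67910  ⇒  m ≈ 0.6867 kg

m ≈ 0.687 kg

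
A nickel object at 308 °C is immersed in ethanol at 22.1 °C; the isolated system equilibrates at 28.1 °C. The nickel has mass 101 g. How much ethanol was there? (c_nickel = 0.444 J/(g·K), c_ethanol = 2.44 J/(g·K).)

m ≈ 857 g

Net heat exchanged in the isolated system is zero:
101×0.444×(28.1 − 308) + m×2.44×(28.1 − 22.1) = 0
14.64 m = 12552
m = 12552/14.64 ≈ 857.4 g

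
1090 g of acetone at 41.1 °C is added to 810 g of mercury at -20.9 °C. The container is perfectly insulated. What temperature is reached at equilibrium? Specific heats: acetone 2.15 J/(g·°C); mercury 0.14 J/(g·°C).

Taking heat into each body as positive, Σ m c ΔT = 0:
1090·2.15·(T − 41.1) + 810·0.14·(T − (-20.9)) = 0
2343.5(T − 41.1) + 113.4(T − (-20.9)) = 0
2456.9 T = 93948
T = 93948/2456.9 ≈ 38.24 °C

T_f ≈ 38.2 °C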